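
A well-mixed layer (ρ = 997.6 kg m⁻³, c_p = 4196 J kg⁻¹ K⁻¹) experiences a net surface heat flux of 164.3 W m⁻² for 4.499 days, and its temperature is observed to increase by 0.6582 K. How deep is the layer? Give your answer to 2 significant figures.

23 m

Heat input Q = F Δt = 164.3 × 3.89×10^5 s = 6.39×10^7 J/m².
Required areal heat capacity C = Q / ΔT = 9.70×10^7 J/(m²·K).
Depth D = C / (ρ c_p) = 9.70×10^7 / (997.6 × 4196) = 23.2 m.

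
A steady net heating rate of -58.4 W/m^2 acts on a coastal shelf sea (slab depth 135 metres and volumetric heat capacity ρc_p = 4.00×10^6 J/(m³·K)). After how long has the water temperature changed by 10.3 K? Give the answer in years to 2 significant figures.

Areal heat capacity C = ρc_p × D = 4.00×10^6 × 135 = 5.40×10^8 J m⁻² K⁻¹.
Time required: Δt = C ΔT / F = 5.40×10^8 × -10.3 / -58.4 = 9.52×10^7 s.
In years: 9.52×10^7 s / (3.156×10^7 s/year) = 3.02 years.

3.0 years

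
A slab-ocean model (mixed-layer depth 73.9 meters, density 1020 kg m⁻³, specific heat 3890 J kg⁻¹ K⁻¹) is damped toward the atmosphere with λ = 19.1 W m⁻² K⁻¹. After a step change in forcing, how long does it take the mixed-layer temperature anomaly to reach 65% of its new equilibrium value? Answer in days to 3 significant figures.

187 days

Areal heat capacity C = ρ c_p D = 1020 × 3890 × 73.9 = 2.93×10^8 J/(m^2 K).
τ = C / λ = 2.93×10^8 / 19.1 = 1.54×10^7 s.
Fraction reached: 1 − e^(−t/τ) = 0.65 ⇒ t = −τ ln(1 − 0.65) = τ × 1.05.
t = 1.61×10^7 s = 187 days.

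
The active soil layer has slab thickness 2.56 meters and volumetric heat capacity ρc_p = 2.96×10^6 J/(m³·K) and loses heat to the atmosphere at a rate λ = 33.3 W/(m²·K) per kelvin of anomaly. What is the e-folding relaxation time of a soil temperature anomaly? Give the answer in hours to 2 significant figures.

63 hours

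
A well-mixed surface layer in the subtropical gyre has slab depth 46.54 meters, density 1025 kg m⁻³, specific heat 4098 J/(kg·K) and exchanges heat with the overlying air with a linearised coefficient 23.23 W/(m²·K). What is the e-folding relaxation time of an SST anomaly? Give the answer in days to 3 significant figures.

Areal heat capacity C = ρ c_p D = 1025 × 4098 × 46.54 = 1.95×10^8 J/(m^2 K).
Relaxation time τ = C / λ = 1.95×10^8 / 23.23 = 8.42×10^6 s.
In days: 8.42×10^6 s / (86400 s/day) = 97.4 days.

97.4 days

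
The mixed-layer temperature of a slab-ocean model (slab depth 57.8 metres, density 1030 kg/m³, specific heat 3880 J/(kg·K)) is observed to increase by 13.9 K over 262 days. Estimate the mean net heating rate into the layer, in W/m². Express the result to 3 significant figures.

142

Areal heat capacity C = ρ c_p D = 1030 × 3880 × 57.8 = 2.31×10^8 J m⁻² K⁻¹.
Required heat per unit area: Q = C ΔT = 2.31×10^8 × 13.9 = 3.21×10^9 J/m².
Flux F = Q / Δt = 3.21×10^9 / 2.26×10^7 s = 142 W/m².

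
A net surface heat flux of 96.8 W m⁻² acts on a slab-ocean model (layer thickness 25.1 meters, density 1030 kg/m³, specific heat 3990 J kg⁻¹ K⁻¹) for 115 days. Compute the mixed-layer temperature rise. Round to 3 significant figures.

Areal heat capacity C = ρ c_p D = 1030 × 3990 × 25.1 = 1.03×10^8 J m⁻² K⁻¹.
Net heat input Q = F Δt = 96.8 × (115 days × 86400 s/day) = 9.62×10^8 J/m².
ΔT = Q / C = 9.62×10^8 / 1.03×10^8 = 9.32 K.

9.32 K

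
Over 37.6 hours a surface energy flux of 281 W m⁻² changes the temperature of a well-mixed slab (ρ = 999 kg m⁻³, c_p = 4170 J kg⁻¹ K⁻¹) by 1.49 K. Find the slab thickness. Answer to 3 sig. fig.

6.13 m

Heat input Q = F Δt = 281 × 1.35×10^5 s = 3.80×10^7 J/m².
Required areal heat capacity C = Q / ΔT = 2.55×10^7 J/(m²·K).
Depth D = C / (ρ c_p) = 2.55×10^7 / (999 × 4170) = 6.13 m.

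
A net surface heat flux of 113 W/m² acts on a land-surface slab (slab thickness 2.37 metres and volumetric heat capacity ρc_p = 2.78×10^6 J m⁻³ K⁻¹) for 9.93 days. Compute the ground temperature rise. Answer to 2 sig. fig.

15 K

Areal heat capacity C = ρc_p × D = 2.78×10^6 × 2.37 = 6.59×10^6 J m⁻² K⁻¹.
Net heat input Q = F Δt = 113 × (9.93 days × 86400 s/day) = 9.69×10^7 J/m².
ΔT = Q / C = 9.69×10^7 / 6.59×10^6 = 14.7 K.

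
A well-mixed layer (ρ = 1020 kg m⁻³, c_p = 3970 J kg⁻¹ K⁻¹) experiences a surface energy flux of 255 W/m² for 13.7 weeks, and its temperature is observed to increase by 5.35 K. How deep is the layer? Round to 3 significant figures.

Heat input Q = F Δt = 255 × 8.29×10^6 s = 2.11×10^9 J/m².
Required areal heat capacity C = Q / ΔT = 3.95×10^8 J/(m²·K).
Depth D = C / (ρ c_p) = 3.95×10^8 / (1020 × 3970) = 97.5 m.

97.5 m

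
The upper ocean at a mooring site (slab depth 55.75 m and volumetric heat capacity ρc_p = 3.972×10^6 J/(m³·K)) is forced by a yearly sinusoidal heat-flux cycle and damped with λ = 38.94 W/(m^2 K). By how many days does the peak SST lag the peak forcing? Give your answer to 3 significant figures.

49.2 days

Areal heat capacity C = ρc_p × D = 3.972×10^6 × 55.75 = 2.21×10^8 J m⁻² K⁻¹.
ω = 2π / 3.15×10^7 s = 1.99×10^-7 s⁻¹.
Phase lag φ = arctan(Cω/λ) = arctan(44.1/38.94) = 0.848 rad.
Time lag = φ / ω = 0.848 / 1.99×10^-7 = 4.25×10^6 s = 49.2 days.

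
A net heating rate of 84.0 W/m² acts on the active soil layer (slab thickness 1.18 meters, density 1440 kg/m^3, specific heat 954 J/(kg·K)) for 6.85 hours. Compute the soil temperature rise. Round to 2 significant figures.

1.3 K

Areal heat capacity C = ρ c_p D = 1440 × 954 × 1.18 = 1.62×10^6 J/(m²·K).
Net heat input Q = F Δt = 84.0 × (6.85 hours × 3600 s/hour) = 2.07×10^6 J/m².
ΔT = Q / C = 2.07×10^6 / 1.62×10^6 = 1.28 K.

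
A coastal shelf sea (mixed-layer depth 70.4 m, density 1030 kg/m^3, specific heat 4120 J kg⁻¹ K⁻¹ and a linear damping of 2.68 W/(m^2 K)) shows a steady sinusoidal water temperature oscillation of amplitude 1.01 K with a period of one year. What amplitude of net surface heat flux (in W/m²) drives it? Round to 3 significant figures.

Areal heat capacity C = ρ c_p D = 1030 × 4120 × 70.4 = 2.99×10^8 J/(m²·K).
ω = 2π / 3.15×10^7 s = 1.99×10^-7 s⁻¹.
√((Cω)² + λ²) = √((59.5)² + 2.68²) = 59.6 W/(m²·K).
F₀ = A × √((Cω)²+λ²) = 1.01 × 59.6 = 60.2 W/m².

60.2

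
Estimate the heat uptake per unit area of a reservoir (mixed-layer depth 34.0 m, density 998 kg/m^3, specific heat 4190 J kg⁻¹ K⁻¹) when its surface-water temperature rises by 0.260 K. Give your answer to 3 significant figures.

Areal heat capacity C = ρ c_p D = 998 × 4190 × 34.0 = 1.42×10^8 J m⁻² K⁻¹.
ΔQ = C ΔT = 1.42×10^8 × 0.260 = 3.70×10^7 J/m².

3.70×10^7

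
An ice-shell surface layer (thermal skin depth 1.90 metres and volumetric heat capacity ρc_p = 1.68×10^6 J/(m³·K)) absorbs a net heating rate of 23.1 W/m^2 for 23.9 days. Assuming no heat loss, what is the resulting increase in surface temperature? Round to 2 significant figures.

Areal heat capacity C = ρc_p × D = 1.68×10^6 × 1.90 = 3.19×10^6 J/(m^2 K).
Net heat input Q = F Δt = 23.1 × (23.9 days × 86400 s/day) = 4.77×10^7 J/m².
ΔT = Q / C = 4.77×10^7 / 3.19×10^6 = 14.9 K.

15 K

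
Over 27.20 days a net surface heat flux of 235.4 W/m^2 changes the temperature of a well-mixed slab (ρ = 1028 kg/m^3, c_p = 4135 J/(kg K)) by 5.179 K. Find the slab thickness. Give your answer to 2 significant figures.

Heat input Q = F Δt = 235.4 × 2.35×10^6 s = 5.53×10^8 J/m².
Required areal heat capacity C = Q / ΔT = 1.07×10^8 J/(m²·K).
Depth D = C / (ρ c_p) = 1.07×10^8 / (1028 × 4135) = 25.1 m.

25 m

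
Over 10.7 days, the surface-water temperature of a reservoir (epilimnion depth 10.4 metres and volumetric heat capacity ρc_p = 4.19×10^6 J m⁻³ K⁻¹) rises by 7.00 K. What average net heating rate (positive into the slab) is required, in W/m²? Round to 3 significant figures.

Areal heat capacity C = ρc_p × D = 4.19×10^6 × 10.4 = 4.36×10^7 J m⁻² K⁻¹.
Required heat per unit area: Q = C ΔT = 4.36×10^7 × 7.00 = 3.05×10^8 J/m².
Flux F = Q / Δt = 3.05×10^8 / 9.24×10^5 s = 330 W/m².

330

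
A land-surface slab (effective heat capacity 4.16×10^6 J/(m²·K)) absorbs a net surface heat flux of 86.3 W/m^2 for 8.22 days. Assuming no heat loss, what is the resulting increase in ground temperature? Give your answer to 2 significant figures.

Areal heat capacity C = 4.16×10^6 J/(m²·K) (given).
Net heat input Q = F Δt = 86.3 × (8.22 days × 86400 s/day) = 6.13×10^7 J/m².
ΔT = Q / C = 6.13×10^7 / 4.16×10^6 = 14.7 K.

15 K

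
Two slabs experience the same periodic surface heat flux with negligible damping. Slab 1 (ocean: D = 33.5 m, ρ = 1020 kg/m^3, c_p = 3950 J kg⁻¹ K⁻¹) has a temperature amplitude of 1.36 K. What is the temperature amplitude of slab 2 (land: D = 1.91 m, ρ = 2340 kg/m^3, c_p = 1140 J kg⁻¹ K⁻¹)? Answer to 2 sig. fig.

36 K

C_ocean = 1.35×10^8 J/(m²·K); C_land = 5.10×10^6 J/(m²·K).
A ∝ 1/C ⇒ A_land = A_ocean × C_ocean/C_land = 1.36 × 26.5 = 36.0 K.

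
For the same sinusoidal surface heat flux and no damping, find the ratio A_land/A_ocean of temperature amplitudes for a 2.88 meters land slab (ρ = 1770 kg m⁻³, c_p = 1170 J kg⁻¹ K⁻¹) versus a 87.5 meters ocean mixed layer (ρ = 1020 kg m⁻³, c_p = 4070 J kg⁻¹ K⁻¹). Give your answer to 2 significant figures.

61

C_ocean = 1020 × 4070 × 87.5 = 3.63×10^8 J/(m²·K).
C_land = 1770 × 1170 × 2.88 = 5.96×10^6 J/(m²·K).
Undamped amplitude ∝ 1/C, so A_land/A_ocean = C_ocean/C_land = 60.9.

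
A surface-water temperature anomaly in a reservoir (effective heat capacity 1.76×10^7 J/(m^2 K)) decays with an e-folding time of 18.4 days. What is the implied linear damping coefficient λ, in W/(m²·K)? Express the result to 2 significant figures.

Areal heat capacity C = 1.76×10^7 J/(m^2 K) (given).
τ = 18.4 days = 1.59×10^6 s.
λ = C / τ = 1.76×10^7 / 1.59×10^6 = 11.1 W/(m²·K).

11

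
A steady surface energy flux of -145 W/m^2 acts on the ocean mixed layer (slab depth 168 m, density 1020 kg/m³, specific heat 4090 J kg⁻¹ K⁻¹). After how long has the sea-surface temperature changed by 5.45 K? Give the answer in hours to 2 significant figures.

7300 hours

Areal heat capacity C = ρ c_p D = 1020 × 4090 × 168 = 7.01×10^8 J/(m^2 K).
Time required: Δt = C ΔT / F = 7.01×10^8 × -5.45 / -145 = 2.63×10^7 s.
In hours: 2.63×10^7 s / (3600 s/hour) = 7320 hours.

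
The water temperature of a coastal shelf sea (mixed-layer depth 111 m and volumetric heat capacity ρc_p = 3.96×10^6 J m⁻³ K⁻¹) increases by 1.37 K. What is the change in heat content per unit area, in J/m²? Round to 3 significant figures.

6.02×10^8

Areal heat capacity C = ρc_p × D = 3.96×10^6 × 111 = 4.40×10^8 J/(m²·K).
ΔQ = C ΔT = 4.40×10^8 × 1.37 = 6.02×10^8 J/m².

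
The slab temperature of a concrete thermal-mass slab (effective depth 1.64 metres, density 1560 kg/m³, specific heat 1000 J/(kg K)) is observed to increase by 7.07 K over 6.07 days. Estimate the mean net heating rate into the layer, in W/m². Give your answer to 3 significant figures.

Areal heat capacity C = ρ c_p D = 1560 × 1000 × 1.64 = 2.56×10^6 J/(m²·K).
Required heat per unit area: Q = C ΔT = 2.56×10^6 × 7.07 = 1.81×10^7 J/m².
Flux F = Q / Δt = 1.81×10^7 / 5.24×10^5 s = 34.5 W/m².

34.5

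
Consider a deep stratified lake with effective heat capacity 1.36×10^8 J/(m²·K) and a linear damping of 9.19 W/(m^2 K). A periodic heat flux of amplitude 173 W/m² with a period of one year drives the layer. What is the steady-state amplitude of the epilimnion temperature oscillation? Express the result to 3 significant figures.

6.05 K

Areal heat capacity C = 1.36×10^8 J/(m²·K) (given).
Angular frequency ω = 2π / T = 2π / 3.15×10^7 s = 1.99×10^-7 s⁻¹.
√((Cω)² + λ²) = √((27.1)² + 9.19²) = 28.6 W/(m²·K).
Amplitude A = F₀ / √((Cω)²+λ²) = 173 / 28.6 = 6.05 K.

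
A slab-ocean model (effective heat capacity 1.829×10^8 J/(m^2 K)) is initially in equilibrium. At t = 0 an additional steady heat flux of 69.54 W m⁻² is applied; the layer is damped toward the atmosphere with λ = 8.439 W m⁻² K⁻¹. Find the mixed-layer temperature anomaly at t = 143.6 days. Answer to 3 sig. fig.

Areal heat capacity C = 1.829×10^8 J/(m^2 K) (given).
τ = C / λ = 1.83×10^8 / 8.439 = 2.17×10^7 s.
Equilibrium anomaly ΔT_eq = F / λ = 69.54 / 8.439 = 8.24 K.
t = 143.6 days = 1.24×10^7 s, so t/τ = 0.572.
ΔT(t) = ΔT_eq (1 − e^(−t/τ)) = 8.24 × (1 − e^−0.572) = 3.59 K.

3.59 K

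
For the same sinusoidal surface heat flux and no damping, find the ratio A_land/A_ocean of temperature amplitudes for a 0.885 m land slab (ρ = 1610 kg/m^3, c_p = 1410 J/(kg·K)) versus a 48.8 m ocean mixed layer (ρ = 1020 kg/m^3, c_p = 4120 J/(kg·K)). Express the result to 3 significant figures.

102

C_ocean = 1020 × 4120 × 48.8 = 2.05×10^8 J/(m²·K).
C_land = 1610 × 1410 × 0.885 = 2.01×10^6 J/(m²·K).
Undamped amplitude ∝ 1/C, so A_land/A_ocean = C_ocean/C_land = 102.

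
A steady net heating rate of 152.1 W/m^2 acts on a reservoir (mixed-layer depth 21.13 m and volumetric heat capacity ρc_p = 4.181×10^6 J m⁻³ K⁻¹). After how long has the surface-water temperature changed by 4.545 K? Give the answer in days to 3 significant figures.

Areal heat capacity C = ρc_p × D = 4.181×10^6 × 21.13 = 8.83×10^7 J/(m²·K).
Time required: Δt = C ΔT / F = 8.83×10^7 × 4.545 / 152.1 = 2.64×10^6 s.
In days: 2.64×10^6 s / (86400 s/day) = 30.6 days.

30.6 days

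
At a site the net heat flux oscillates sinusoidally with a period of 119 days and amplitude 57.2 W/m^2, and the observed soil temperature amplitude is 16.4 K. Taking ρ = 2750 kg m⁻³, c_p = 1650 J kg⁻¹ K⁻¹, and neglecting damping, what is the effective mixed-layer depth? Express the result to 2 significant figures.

ω = 2π / 1.03×10^7 s = 6.11×10^-7 s⁻¹.
Required C = F₀ / (A ω) = 57.2 / (16.4 × 6.11×10^-7) = 5.71×10^6 J/(m²·K).
D = C / (ρ c_p) = 5.71×10^6 / (2750 × 1650) = 1.26 m.

1.3 m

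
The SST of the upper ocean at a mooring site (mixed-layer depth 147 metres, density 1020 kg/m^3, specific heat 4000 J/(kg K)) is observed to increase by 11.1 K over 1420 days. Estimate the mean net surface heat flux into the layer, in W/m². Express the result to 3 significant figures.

54.3

Areal heat capacity C = ρ c_p D = 1020 × 4000 × 147 = 6.00×10^8 J/(m^2 K).
Required heat per unit area: Q = C ΔT = 6.00×10^8 × 11.1 = 6.66×10^9 J/m².
Flux F = Q / Δt = 6.66×10^9 / 1.23×10^8 s = 54.3 W/m².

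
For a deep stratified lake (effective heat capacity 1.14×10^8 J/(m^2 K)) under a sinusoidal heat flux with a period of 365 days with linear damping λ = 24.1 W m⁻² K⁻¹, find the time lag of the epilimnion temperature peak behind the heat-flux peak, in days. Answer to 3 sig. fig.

43.9 days

Areal heat capacity C = 1.14×10^8 J/(m^2 K) (given).
ω = 2π / 3.15×10^7 s = 1.99×10^-7 s⁻¹.
Phase lag φ = arctan(Cω/λ) = arctan(22.7/24.1) = 0.756 rad.
Time lag = φ / ω = 0.756 / 1.99×10^-7 = 3.79×10^6 s = 43.9 days.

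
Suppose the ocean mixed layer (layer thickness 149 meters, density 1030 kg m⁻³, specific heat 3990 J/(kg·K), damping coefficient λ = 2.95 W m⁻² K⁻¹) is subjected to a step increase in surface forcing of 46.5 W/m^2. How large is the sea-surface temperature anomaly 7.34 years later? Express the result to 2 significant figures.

11 K

Areal heat capacity C = ρ c_p D = 1030 × 3990 × 149 = 6.12×10^8 J m⁻² K⁻¹.
τ = C / λ = 6.12×10^8 / 2.95 = 2.08×10^8 s.
Equilibrium anomaly ΔT_eq = F / λ = 46.5 / 2.95 = 15.8 K.
t = 7.34 years = 2.32×10^8 s, so t/τ = 1.12.
ΔT(t) = ΔT_eq (1 − e^(−t/τ)) = 15.8 × (1 − e^−1.12) = 10.6 K.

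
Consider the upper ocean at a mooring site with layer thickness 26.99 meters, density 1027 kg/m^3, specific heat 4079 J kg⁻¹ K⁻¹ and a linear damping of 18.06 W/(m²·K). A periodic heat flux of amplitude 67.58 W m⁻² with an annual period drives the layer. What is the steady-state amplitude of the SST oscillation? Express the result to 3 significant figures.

Areal heat capacity C = ρ c_p D = 1027 × 4079 × 26.99 = 1.13×10^8 J/(m²·K).
Angular frequency ω = 2π / T = 2π / 3.15×10^7 s = 1.99×10^-7 s⁻¹.
√((Cω)² + λ²) = √((22.5)² + 18.06²) = 28.9 W/(m²·K).
Amplitude A = F₀ / √((Cω)²+λ²) = 67.58 / 28.9 = 2.34 K.

2.34 K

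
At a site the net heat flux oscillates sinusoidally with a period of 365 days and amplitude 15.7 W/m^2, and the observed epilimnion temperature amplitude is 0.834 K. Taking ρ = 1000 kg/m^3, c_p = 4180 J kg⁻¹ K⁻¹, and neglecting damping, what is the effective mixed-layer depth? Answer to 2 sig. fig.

23 m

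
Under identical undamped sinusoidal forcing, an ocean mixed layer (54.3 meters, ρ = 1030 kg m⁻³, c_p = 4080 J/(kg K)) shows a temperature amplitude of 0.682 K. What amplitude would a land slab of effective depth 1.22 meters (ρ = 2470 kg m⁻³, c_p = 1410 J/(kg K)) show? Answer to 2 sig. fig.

37 K

C_ocean = 2.28×10^8 J/(m²·K); C_land = 4.25×10^6 J/(m²·K).
A ∝ 1/C ⇒ A_land = A_ocean × C_ocean/C_land = 0.682 × 53.7 = 36.6 K.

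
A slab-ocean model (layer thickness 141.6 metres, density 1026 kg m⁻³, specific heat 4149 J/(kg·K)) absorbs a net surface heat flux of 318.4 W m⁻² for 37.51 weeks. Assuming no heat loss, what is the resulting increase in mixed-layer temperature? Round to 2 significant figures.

12 K

Areal heat capacity C = ρ c_p D = 1026 × 4149 × 141.6 = 6.03×10^8 J m⁻² K⁻¹.
Net heat input Q = F Δt = 318.4 × (37.51 weeks × 6.048×10^5 s/week) = 7.22×10^9 J/m².
ΔT = Q / C = 7.22×10^9 / 6.03×10^8 = 12.0 K.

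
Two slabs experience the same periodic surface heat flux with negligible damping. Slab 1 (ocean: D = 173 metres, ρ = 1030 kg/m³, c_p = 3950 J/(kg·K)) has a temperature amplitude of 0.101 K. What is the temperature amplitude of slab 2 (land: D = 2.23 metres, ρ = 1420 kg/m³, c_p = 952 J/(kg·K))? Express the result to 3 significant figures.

23.6 K

C_ocean = 7.04×10^8 J/(m²·K); C_land = 3.01×10^6 J/(m²·K).
A ∝ 1/C ⇒ A_land = A_ocean × C_ocean/C_land = 0.101 × 233 = 23.6 K.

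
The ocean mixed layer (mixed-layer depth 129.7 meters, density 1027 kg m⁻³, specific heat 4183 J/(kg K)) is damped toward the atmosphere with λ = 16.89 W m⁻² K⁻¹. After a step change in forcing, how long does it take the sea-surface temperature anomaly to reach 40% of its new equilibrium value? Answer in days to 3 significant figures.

195 days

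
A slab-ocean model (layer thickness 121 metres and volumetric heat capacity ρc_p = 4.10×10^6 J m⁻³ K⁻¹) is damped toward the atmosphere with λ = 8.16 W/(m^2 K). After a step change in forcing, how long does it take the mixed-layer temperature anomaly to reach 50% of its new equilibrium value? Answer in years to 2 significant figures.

Areal heat capacity C = ρc_p × D = 4.10×10^6 × 121 = 4.96×10^8 J/(m²·K).
τ = C / λ = 4.96×10^8 / 8.16 = 6.08×10^7 s.
Fraction reached: 1 − e^(−t/τ) = 0.50 ⇒ t = −τ ln(1 − 0.50) = τ × 0.693.
t = 4.21×10^7 s = 1.34 years.

1.3 years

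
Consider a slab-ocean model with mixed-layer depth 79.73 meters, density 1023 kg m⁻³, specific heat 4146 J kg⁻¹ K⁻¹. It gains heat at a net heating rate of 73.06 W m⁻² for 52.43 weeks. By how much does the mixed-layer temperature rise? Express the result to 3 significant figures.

Areal heat capacity C = ρ c_p D = 1023 × 4146 × 79.73 = 3.38×10^8 J/(m^2 K).
Net heat input Q = F Δt = 73.06 × (52.43 weeks × 6.048×10^5 s/week) = 2.32×10^9 J/m².
ΔT = Q / C = 2.32×10^9 / 3.38×10^8 = 6.85 K.

6.85 K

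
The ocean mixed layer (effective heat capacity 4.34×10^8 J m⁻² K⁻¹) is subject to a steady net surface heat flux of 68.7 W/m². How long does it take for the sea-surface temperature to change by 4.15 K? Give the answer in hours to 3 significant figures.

Areal heat capacity C = 4.34×10^8 J m⁻² K⁻¹ (given).
Time required: Δt = C ΔT / F = 4.34×10^8 × 4.15 / 68.7 = 2.62×10^7 s.
In hours: 2.62×10^7 s / (3600 s/hour) = 7280 hours.

7280 hours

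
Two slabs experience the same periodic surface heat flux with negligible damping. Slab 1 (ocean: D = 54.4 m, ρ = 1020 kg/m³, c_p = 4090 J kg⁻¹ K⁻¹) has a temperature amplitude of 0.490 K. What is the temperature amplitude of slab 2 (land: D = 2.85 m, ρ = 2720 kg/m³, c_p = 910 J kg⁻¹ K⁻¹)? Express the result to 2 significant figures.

16 K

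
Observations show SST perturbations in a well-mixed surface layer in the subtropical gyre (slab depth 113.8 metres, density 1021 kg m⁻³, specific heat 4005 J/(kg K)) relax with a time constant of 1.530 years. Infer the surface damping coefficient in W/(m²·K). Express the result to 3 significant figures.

9.64

Areal heat capacity C = ρ c_p D = 1021 × 4005 × 113.8 = 4.65×10^8 J m⁻² K⁻¹.
τ = 1.530 years = 4.83×10^7 s.
λ = C / τ = 4.65×10^8 / 4.83×10^7 = 9.64 W/(m²·K).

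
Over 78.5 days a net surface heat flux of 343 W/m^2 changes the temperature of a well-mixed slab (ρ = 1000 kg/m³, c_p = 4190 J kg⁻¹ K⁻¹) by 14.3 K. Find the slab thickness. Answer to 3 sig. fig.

Heat input Q = F Δt = 343 × 6.78×10^6 s = 2.33×10^9 J/m².
Required areal heat capacity C = Q / ΔT = 1.63×10^8 J/(m²·K).
Depth D = C / (ρ c_p) = 1.63×10^8 / (1000 × 4190) = 38.8 m.

38.8 m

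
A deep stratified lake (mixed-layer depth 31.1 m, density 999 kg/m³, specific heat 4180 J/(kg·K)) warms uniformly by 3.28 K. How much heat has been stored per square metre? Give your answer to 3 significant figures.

4.26×10^8

Areal heat capacity C = ρ c_p D = 999 × 4180 × 31.1 = 1.30×10^8 J m⁻² K⁻¹.
ΔQ = C ΔT = 1.30×10^8 × 3.28 = 4.26×10^8 J/m².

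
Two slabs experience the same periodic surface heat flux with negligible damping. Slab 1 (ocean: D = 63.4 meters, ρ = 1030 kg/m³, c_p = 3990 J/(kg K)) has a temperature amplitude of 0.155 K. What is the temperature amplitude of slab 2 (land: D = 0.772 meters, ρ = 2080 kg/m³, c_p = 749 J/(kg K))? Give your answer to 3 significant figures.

33.6 K

C_ocean = 2.61×10^8 J/(m²·K); C_land = 1.20×10^6 J/(m²·K).
A ∝ 1/C ⇒ A_land = A_ocean × C_ocean/C_land = 0.155 × 217 = 33.6 K.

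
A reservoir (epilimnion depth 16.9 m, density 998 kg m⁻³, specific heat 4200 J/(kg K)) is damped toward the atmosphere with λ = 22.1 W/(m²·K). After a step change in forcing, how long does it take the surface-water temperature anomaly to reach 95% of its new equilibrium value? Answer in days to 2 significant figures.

Areal heat capacity C = ρ c_p D = 998 × 4200 × 16.9 = 7.08×10^7 J/(m^2 K).
τ = C / λ = 7.08×10^7 / 22.1 = 3.21×10^6 s.
Fraction reached: 1 − e^(−t/τ) = 0.95 ⇒ t = −τ ln(1 − 0.95) = τ × 3.00.
t = 9.60×10^6 s = 111 days.

110 days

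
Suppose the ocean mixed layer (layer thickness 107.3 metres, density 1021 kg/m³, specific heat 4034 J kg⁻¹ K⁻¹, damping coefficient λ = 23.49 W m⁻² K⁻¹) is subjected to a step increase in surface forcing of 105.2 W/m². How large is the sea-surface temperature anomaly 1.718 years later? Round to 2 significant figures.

Areal heat capacity C = ρ c_p D = 1021 × 4034 × 107.3 = 4.42×10^8 J m⁻² K⁻¹.
τ = C / λ = 4.42×10^8 / 23.49 = 1.88×10^7 s.
Equilibrium anomaly ΔT_eq = F / λ = 105.2 / 23.49 = 4.48 K.
t = 1.718 years = 5.42×10^7 s, so t/τ = 2.88.
ΔT(t) = ΔT_eq (1 − e^(−t/τ)) = 4.48 × (1 − e^−2.88) = 4.23 K.

4.2 K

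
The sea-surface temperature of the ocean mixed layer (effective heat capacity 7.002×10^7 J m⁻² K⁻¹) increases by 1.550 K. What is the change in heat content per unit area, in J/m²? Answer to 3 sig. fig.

1.09×10^8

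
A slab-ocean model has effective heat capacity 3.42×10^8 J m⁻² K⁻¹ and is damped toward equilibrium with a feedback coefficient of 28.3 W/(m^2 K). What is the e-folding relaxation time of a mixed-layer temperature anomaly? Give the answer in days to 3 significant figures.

140 days

Areal heat capacity C = 3.42×10^8 J m⁻² K⁻¹ (given).
Relaxation time τ = C / λ = 3.42×10^8 / 28.3 = 1.21×10^7 s.
In days: 1.21×10^7 s / (86400 s/day) = 140 days.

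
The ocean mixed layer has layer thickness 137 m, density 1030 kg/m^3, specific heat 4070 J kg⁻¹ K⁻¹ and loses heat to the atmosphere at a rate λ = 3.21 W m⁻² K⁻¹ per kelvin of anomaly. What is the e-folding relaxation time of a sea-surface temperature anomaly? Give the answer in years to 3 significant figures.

5.67 years

Areal heat capacity C = ρ c_p D = 1030 × 4070 × 137 = 5.74×10^8 J m⁻² K⁻¹.
Relaxation time τ = C / λ = 5.74×10^8 / 3.21 = 1.79×10^8 s.
In years: 1.79×10^8 s / (3.156×10^7 s/year) = 5.67 years.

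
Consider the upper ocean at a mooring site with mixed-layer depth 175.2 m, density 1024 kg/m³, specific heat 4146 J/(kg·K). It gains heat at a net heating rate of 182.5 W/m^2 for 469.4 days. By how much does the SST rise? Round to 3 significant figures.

9.95 K

Areal heat capacity C = ρ c_p D = 1024 × 4146 × 175.2 = 7.44×10^8 J/(m²·K).
Net heat input Q = F Δt = 182.5 × (469.4 days × 86400 s/day) = 7.40×10^9 J/m².
ΔT = Q / C = 7.40×10^9 / 7.44×10^8 = 9.95 K.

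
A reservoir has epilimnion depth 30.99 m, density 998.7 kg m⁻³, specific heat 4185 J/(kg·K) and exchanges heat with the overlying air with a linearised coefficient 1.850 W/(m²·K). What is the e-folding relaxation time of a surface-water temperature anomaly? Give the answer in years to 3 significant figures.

2.22 years

Areal heat capacity C = ρ c_p D = 998.7 × 4185 × 30.99 = 1.30×10^8 J/(m²·K).
Relaxation time τ = C / λ = 1.30×10^8 / 1.850 = 7.00×10^7 s.
In years: 7.00×10^7 s / (3.156×10^7 s/year) = 2.22 years.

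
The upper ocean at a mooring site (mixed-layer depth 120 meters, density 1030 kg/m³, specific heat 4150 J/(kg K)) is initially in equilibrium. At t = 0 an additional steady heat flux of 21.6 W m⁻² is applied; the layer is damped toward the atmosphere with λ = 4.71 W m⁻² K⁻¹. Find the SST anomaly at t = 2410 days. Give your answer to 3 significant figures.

3.91 K

Areal heat capacity C = ρ c_p D = 1030 × 4150 × 120 = 5.13×10^8 J m⁻² K⁻¹.
τ = C / λ = 5.13×10^8 / 4.71 = 1.09×10^8 s.
Equilibrium anomaly ΔT_eq = F / λ = 21.6 / 4.71 = 4.59 K.
t = 2410 days = 2.08×10^8 s, so t/τ = 1.91.
ΔT(t) = ΔT_eq (1 − e^(−t/τ)) = 4.59 × (1 − e^−1.91) = 3.91 K.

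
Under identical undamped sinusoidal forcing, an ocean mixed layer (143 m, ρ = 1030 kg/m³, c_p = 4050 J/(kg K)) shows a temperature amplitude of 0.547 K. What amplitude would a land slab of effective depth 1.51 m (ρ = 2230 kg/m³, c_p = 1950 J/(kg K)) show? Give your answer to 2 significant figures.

C_ocean = 5.97×10^8 J/(m²·K); C_land = 6.57×10^6 J/(m²·K).
A ∝ 1/C ⇒ A_land = A_ocean × C_ocean/C_land = 0.547 × 90.8 = 49.7 K.

50 K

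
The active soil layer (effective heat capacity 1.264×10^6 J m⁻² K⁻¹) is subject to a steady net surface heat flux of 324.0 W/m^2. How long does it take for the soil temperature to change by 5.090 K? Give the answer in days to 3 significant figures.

0.230 days

Areal heat capacity C = 1.264×10^6 J m⁻² K⁻¹ (given).
Time required: Δt = C ΔT / F = 1.26×10^6 × 5.090 / 324.0 = 19900 s.
In days: 19900 s / (86400 s/day) = 0.230 days.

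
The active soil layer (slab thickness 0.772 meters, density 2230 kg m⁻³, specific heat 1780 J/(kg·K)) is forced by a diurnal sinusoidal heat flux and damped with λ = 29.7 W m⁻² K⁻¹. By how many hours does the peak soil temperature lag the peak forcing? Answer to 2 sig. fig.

5.5 hours

Areal heat capacity C = ρ c_p D = 2230 × 1780 × 0.772 = 3.06×10^6 J/(m^2 K).
ω = 2π / 86400 s = 7.27×10^-5 s⁻¹.
Phase lag φ = arctan(Cω/λ) = arctan(223/29.7) = 1.44 rad.
Time lag = φ / ω = 1.44 / 7.27×10^-5 = 19800 s = 5.49 hours.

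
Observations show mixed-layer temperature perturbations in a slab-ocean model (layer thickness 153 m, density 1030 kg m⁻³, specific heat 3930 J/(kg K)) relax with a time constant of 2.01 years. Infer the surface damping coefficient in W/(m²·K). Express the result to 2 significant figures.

9.8

Areal heat capacity C = ρ c_p D = 1030 × 3930 × 153 = 6.19×10^8 J/(m²·K).
τ = 2.01 years = 6.34×10^7 s.
λ = C / τ = 6.19×10^8 / 6.34×10^7 = 9.76 W/(m²·K).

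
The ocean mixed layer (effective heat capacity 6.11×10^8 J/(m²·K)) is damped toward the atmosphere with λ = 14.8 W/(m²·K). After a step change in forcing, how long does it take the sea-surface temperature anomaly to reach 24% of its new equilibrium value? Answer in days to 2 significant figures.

Areal heat capacity C = 6.11×10^8 J/(m²·K) (given).
τ = C / λ = 6.11×10^8 / 14.8 = 4.13×10^7 s.
Fraction reached: 1 − e^(−t/τ) = 0.24 ⇒ t = −τ ln(1 − 0.24) = τ × 0.274.
t = 1.13×10^7 s = 131 days.

130 days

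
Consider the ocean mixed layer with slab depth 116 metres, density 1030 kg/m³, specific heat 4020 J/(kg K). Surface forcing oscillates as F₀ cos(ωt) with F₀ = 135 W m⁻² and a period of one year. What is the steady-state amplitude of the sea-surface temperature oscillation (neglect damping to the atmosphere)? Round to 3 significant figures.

1.41 K

Areal heat capacity C = ρ c_p D = 1030 × 4020 × 116 = 4.80×10^8 J m⁻² K⁻¹.
Angular frequency ω = 2π / T = 2π / 3.15×10^7 s = 1.99×10^-7 s⁻¹.
Cω = 4.80×10^8 × 1.99×10^-7 = 95.7 W/(m²·K).
Amplitude A = F₀ / (Cω) = 135 / 95.7 = 1.41 K.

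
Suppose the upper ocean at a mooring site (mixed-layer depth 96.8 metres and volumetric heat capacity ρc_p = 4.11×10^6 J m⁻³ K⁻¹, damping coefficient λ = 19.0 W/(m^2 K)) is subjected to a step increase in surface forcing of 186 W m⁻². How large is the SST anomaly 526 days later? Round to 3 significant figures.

Areal heat capacity C = ρc_p × D = 4.11×10^6 × 96.8 = 3.98×10^8 J/(m^2 K).
τ = C / λ = 3.98×10^8 / 19.0 = 2.09×10^7 s.
Equilibrium anomaly ΔT_eq = F / λ = 186 / 19.0 = 9.79 K.
t = 526 days = 4.54×10^7 s, so t/τ = 2.17.
ΔT(t) = ΔT_eq (1 − e^(−t/τ)) = 9.79 × (1 − e^−2.17) = 8.67 K.

8.67 K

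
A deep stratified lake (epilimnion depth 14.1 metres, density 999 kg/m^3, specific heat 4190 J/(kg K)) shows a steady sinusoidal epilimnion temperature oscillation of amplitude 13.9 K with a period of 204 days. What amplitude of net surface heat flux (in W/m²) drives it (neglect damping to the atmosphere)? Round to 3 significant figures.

Areal heat capacity C = ρ c_p D = 999 × 4190 × 14.1 = 5.90×10^7 J/(m²·K).
ω = 2π / 1.76×10^7 s = 3.56×10^-7 s⁻¹.
Cω = 5.90×10^7 × 3.56×10^-7 = 21.0 W/(m²·K).
F₀ = A × Cω = 13.9 × 21.0 = 292 W/m².

292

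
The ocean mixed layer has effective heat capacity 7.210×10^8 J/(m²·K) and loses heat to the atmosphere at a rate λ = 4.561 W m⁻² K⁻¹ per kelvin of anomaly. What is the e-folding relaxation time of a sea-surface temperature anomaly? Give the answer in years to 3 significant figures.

5.01 years

Areal heat capacity C = 7.210×10^8 J/(m²·K) (given).
Relaxation time τ = C / λ = 7.21×10^8 / 4.561 = 1.58×10^8 s.
In years: 1.58×10^8 s / (3.156×10^7 s/year) = 5.01 years.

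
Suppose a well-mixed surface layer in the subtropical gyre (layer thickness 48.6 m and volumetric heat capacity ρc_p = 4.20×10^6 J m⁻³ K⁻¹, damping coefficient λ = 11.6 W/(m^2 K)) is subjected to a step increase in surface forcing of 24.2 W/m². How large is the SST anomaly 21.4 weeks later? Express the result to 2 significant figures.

1.1 K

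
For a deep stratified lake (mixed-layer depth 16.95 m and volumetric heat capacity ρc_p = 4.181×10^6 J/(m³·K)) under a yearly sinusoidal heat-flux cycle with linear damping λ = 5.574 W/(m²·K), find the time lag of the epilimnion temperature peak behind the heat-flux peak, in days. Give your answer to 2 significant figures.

69 days

Areal heat capacity C = ρc_p × D = 4.181×10^6 × 16.95 = 7.09×10^7 J m⁻² K⁻¹.
ω = 2π / 3.15×10^7 s = 1.99×10^-7 s⁻¹.
Phase lag φ = arctan(Cω/λ) = arctan(14.1/5.574) = 1.19 rad.
Time lag = φ / ω = 1.19 / 1.99×10^-7 = 6.00×10^6 s = 69.4 days.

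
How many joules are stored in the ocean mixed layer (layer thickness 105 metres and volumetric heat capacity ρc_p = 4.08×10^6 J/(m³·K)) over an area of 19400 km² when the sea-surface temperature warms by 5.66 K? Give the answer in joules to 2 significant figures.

4.7×10^19 J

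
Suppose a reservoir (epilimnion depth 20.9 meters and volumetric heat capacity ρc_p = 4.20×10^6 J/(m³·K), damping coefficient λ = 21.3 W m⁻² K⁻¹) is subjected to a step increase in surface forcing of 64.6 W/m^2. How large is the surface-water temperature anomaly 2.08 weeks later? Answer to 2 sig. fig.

0.80 K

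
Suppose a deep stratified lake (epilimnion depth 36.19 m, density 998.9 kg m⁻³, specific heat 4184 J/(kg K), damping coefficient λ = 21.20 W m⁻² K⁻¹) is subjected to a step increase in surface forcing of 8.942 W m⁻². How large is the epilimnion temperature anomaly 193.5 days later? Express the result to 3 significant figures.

0.381 K

Areal heat capacity C = ρ c_p D = 998.9 × 4184 × 36.19 = 1.51×10^8 J/(m²·K).
τ = C / λ = 1.51×10^8 / 21.20 = 7.13×10^6 s.
Equilibrium anomaly ΔT_eq = F / λ = 8.942 / 21.20 = 0.422 K.
t = 193.5 days = 1.67×10^7 s, so t/τ = 2.34.
ΔT(t) = ΔT_eq (1 − e^(−t/τ)) = 0.422 × (1 − e^−2.34) = 0.381 K.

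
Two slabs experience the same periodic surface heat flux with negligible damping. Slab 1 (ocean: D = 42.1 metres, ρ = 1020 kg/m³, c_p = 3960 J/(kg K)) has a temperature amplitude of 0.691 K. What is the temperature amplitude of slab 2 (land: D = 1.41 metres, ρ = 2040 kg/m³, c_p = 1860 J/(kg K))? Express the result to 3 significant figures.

22.0 K

C_ocean = 1.70×10^8 J/(m²·K); C_land = 5.35×10^6 J/(m²·K).
A ∝ 1/C ⇒ A_land = A_ocean × C_ocean/C_land = 0.691 × 31.8 = 22.0 K.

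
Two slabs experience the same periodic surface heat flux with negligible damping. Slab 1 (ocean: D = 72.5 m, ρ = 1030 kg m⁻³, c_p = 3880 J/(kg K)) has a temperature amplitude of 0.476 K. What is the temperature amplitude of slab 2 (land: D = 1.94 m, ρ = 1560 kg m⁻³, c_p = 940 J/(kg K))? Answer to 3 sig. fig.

C_ocean = 2.90×10^8 J/(m²·K); C_land = 2.84×10^6 J/(m²·K).
A ∝ 1/C ⇒ A_land = A_ocean × C_ocean/C_land = 0.476 × 102 = 48.5 K.

48.5 K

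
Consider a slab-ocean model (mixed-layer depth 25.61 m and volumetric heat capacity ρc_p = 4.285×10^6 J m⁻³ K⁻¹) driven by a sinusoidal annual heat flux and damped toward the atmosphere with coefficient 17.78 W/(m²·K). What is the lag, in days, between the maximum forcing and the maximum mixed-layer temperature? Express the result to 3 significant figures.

Areal heat capacity C = ρc_p × D = 4.285×10^6 × 25.61 = 1.10×10^8 J/(m²·K).
ω = 2π / 3.15×10^7 s = 1.99×10^-7 s⁻¹.
Phase lag φ = arctan(Cω/λ) = arctan(21.9/17.78) = 0.888 rad.
Time lag = φ / ω = 0.888 / 1.99×10^-7 = 4.46×10^6 s = 51.6 days.

51.6 days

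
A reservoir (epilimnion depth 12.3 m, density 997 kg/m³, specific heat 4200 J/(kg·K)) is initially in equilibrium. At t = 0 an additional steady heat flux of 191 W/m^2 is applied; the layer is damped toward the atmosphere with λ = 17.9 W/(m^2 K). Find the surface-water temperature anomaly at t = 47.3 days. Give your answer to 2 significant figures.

Areal heat capacity C = ρ c_p D = 997 × 4200 × 12.3 = 5.15×10^7 J/(m²·K).
τ = C / λ = 5.15×10^7 / 17.9 = 2.88×10^6 s.
Equilibrium anomaly ΔT_eq = F / λ = 191 / 17.9 = 10.7 K.
t = 47.3 days = 4.09×10^6 s, so t/τ = 1.42.
ΔT(t) = ΔT_eq (1 − e^(−t/τ)) = 10.7 × (1 − e^−1.42) = 8.09 K.

8.1 K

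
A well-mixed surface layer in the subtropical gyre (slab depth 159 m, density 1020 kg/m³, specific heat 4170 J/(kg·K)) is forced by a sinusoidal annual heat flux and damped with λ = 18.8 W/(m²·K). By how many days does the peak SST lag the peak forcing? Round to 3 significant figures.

83.2 days

Areal heat capacity C = ρ c_p D = 1020 × 4170 × 159 = 6.76×10^8 J m⁻² K⁻¹.
ω = 2π / 3.15×10^7 s = 1.99×10^-7 s⁻¹.
Phase lag φ = arctan(Cω/λ) = arctan(135/18.8) = 1.43 rad.
Time lag = φ / ω = 1.43 / 1.99×10^-7 = 7.19×10^6 s = 83.2 days.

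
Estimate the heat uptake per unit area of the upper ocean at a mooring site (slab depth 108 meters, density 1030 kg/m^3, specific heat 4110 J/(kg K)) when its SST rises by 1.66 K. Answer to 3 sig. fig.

7.59×10^8

Areal heat capacity C = ρ c_p D = 1030 × 4110 × 108 = 4.57×10^8 J/(m^2 K).
ΔQ = C ΔT = 4.57×10^8 × 1.66 = 7.59×10^8 J/m².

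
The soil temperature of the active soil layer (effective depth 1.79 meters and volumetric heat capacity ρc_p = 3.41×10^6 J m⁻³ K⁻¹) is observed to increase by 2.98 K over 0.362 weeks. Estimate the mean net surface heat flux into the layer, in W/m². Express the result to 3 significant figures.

83.1

Areal heat capacity C = ρc_p × D = 3.41×10^6 × 1.79 = 6.10×10^6 J/(m^2 K).
Required heat per unit area: Q = C ΔT = 6.10×10^6 × 2.98 = 1.82×10^7 J/m².
Flux F = Q / Δt = 1.82×10^7 / 2.19×10^5 s = 83.1 W/m².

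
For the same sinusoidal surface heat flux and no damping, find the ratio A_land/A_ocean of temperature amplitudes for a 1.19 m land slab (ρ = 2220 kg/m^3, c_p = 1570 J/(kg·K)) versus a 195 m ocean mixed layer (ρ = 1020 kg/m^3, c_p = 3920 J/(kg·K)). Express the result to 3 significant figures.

C_ocean = 1020 × 3920 × 195 = 7.80×10^8 J/(m²·K).
C_land = 2220 × 1570 × 1.19 = 4.15×10^6 J/(m²·K).
Undamped amplitude ∝ 1/C, so A_land/A_ocean = C_ocean/C_land = 188.

188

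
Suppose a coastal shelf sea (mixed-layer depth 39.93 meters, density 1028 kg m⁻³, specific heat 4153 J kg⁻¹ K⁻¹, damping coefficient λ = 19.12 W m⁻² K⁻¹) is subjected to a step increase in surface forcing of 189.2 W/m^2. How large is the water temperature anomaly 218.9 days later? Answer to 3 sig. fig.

8.71 K

Areal heat capacity C = ρ c_p D = 1028 × 4153 × 39.93 = 1.70×10^8 J/(m^2 K).
τ = C / λ = 1.70×10^8 / 19.12 = 8.92×10^6 s.
Equilibrium anomaly ΔT_eq = F / λ = 189.2 / 19.12 = 9.90 K.
t = 218.9 days = 1.89×10^7 s, so t/τ = 2.12.
ΔT(t) = ΔT_eq (1 − e^(−t/τ)) = 9.90 × (1 − e^−2.12) = 8.71 K.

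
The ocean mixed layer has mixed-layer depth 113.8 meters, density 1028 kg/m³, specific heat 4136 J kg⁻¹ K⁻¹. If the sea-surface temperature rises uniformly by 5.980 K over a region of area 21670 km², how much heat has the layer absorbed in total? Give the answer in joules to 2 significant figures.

6.3×10^19 J

Areal heat capacity C = ρ c_p D = 1028 × 4136 × 113.8 = 4.84×10^8 J/(m²·K).
Heat per unit area: q = C ΔT = 4.84×10^8 × 5.980 = 2.89×10^9 J/m².
Total heat: Q = q × A = 2.89×10^9 × (21670 × 10⁶ m²) = 6.27×10^19 J.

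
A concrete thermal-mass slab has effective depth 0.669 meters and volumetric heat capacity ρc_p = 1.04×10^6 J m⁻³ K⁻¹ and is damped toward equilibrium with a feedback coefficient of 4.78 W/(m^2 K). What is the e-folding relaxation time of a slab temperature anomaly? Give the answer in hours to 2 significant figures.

40 hours

Areal heat capacity C = ρc_p × D = 1.04×10^6 × 0.669 = 6.96×10^5 J m⁻² K⁻¹.
Relaxation time τ = C / λ = 6.96×10^5 / 4.78 = 1.46×10^5 s.
In hours: 1.46×10^5 s / (3600 s/hour) = 40.4 hours.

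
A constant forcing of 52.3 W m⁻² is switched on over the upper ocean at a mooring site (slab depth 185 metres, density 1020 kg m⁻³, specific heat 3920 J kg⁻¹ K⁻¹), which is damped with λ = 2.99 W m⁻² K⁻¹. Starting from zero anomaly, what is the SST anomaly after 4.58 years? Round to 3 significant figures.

7.74 K

Areal heat capacity C = ρ c_p D = 1020 × 3920 × 185 = 7.40×10^8 J/(m^2 K).
τ = C / λ = 7.40×10^8 / 2.99 = 2.47×10^8 s.
Equilibrium anomaly ΔT_eq = F / λ = 52.3 / 2.99 = 17.5 K.
t = 4.58 years = 1.45×10^8 s, so t/τ = 0.584.
ΔT(t) = ΔT_eq (1 − e^(−t/τ)) = 17.5 × (1 − e^−0.584) = 7.74 K.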